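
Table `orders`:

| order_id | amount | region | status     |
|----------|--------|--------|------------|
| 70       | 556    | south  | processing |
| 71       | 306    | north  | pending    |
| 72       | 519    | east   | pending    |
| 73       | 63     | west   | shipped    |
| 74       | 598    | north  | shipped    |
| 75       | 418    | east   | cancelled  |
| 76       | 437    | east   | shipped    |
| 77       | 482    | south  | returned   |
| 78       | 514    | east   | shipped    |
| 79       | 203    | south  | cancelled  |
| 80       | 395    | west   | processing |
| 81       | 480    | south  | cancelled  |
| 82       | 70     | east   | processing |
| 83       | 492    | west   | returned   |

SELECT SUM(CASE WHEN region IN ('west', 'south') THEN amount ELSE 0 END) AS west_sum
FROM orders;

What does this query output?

2671

order_id=70: ✓ → 556
order_id=71: ✗
order_id=72: ✗
order_id=73: ✓ → 63
order_id=74: ✗
order_id=75: ✗
order_id=76: ✗
order_id=77: ✓ → 482
order_id=78: ✗
order_id=79: ✓ → 203
order_id=80: ✓ → 395
order_id=81: ✓ → 480
order_id=82: ✗
order_id=83: ✓ → 492
west_sum = 556 + 63 + 482 + 203 + 395 + 480 + 492 = 2671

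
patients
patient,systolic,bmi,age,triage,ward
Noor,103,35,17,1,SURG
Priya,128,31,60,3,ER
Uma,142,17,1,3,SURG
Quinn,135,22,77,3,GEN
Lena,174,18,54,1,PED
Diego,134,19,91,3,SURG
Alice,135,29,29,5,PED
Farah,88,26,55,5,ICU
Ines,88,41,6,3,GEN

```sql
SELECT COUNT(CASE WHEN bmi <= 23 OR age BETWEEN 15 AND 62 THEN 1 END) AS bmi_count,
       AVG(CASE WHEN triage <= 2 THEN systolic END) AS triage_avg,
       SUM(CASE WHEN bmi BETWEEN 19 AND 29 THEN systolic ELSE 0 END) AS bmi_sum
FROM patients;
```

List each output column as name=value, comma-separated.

bmi_count=8, triage_avg=138.5, bmi_sum=492

[bmi_count: bmi <= 23 OR age BETWEEN 15 AND 62]
patient=Noor: ✓ → 1
patient=Priya: ✓ → 1
patient=Uma: ✓ → 1
patient=Quinn: ✓ → 1
patient=Lena: ✓ → 1
patient=Diego: ✓ → 1
patient=Alice: ✓ → 1
patient=Farah: ✓ → 1
patient=Ines: ✗
bmi_count = COUNT(1, 1, 1, 1, 1, 1, 1, 1) = 8
—
[triage_avg: triage <= 2]
patient=Noor: ✓ → 103
patient=Priya: ✗
patient=Uma: ✗
patient=Quinn: ✗
patient=Lena: ✓ → 174
patient=Diego: ✗
patient=Alice: ✗
patient=Farah: ✗
patient=Ines: ✗
triage_avg = (103 + 174) / 2 = 138.5
—
[bmi_sum: bmi BETWEEN 19 AND 29]
patient=Noor: ✗
patient=Priya: ✗
patient=Uma: ✗
patient=Quinn: ✓ → 135
patient=Lena: ✗
patient=Diego: ✓ → 134
patient=Alice: ✓ → 135
patient=Farah: ✓ → 88
patient=Ines: ✗
bmi_sum = 135 + 134 + 135 + 88 = 492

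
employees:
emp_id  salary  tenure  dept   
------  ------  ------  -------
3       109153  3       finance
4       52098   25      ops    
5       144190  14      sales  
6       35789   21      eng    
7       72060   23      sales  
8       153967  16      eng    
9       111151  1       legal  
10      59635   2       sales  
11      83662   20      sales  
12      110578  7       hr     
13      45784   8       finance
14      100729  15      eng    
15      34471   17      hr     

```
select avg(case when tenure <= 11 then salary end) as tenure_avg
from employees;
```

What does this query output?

emp_id=3: ✓ → 109153
emp_id=4: ✗
emp_id=5: ✗
emp_id=6: ✗
emp_id=7: ✗
emp_id=8: ✗
emp_id=9: ✓ → 111151
emp_id=10: ✓ → 59635
emp_id=11: ✗
emp_id=12: ✓ → 110578
emp_id=13: ✓ → 45784
emp_id=14: ✗
emp_id=15: ✗
tenure_avg = (109153 + 111151 + 59635 + 110578 + 45784) / 5 = 87260.2

87260.2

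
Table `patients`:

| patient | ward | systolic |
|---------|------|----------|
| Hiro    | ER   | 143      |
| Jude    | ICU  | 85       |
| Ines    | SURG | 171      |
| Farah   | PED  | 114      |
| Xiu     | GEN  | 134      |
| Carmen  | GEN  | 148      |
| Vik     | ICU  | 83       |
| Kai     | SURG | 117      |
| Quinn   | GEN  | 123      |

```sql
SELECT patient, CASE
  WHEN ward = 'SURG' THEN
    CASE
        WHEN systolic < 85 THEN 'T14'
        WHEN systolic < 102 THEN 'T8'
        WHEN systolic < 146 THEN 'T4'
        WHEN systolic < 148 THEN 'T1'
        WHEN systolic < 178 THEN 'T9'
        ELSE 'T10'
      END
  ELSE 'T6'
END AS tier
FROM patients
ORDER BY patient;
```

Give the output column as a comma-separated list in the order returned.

T6, T6, T6, T9, T6, T4, T6, T6, T6

patient=Carmen: ward='GEN' → outer ELSE → T6
patient=Farah: ward='PED' → outer ELSE → T6
patient=Hiro: ward='ER' → outer ELSE → T6
patient=Ines: ward='SURG' → inner[systolic < 178] → T9
patient=Jude: ward='ICU' → outer ELSE → T6
patient=Kai: ward='SURG' → inner[systolic < 146] → T4
patient=Quinn: ward='GEN' → outer ELSE → T6
patient=Vik: ward='ICU' → outer ELSE → T6
patient=Xiu: ward='GEN' → outer ELSE → T6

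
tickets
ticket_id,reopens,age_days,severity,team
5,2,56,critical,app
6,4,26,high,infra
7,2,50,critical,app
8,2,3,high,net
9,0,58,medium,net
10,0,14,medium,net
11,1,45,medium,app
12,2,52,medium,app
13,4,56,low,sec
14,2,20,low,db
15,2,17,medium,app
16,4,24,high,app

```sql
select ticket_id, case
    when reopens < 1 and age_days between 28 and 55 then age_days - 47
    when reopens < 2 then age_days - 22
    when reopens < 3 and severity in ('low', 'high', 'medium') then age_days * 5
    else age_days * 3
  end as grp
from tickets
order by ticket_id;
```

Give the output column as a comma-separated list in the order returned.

ticket_id=5: ELSE → 168
ticket_id=6: ELSE → 78
ticket_id=7: ELSE → 150
ticket_id=8: reopens < 3 and severity in ('low', 'high', 'medium') → 15
ticket_id=9: reopens < 2 → 36
ticket_id=10: reopens < 2 → -8
ticket_id=11: reopens < 2 → 23
ticket_id=12: reopens < 3 and severity in ('low', 'high', 'medium') → 260
ticket_id=13: ELSE → 168
ticket_id=14: reopens < 3 and severity in ('low', 'high', 'medium') → 100
ticket_id=15: reopens < 3 and severity in ('low', 'high', 'medium') → 85
ticket_id=16: ELSE → 72

168, 78, 150, 15, 36, -8, 23, 260, 168, 100, 85, 72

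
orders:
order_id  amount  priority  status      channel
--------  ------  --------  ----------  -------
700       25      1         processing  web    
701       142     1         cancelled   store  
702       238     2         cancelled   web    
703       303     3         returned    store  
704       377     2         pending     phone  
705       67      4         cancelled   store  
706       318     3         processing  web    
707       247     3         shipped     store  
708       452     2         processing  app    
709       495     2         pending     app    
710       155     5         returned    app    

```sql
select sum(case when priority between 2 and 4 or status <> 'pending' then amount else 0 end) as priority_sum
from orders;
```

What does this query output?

order_id=700: ✓ → 25
order_id=701: ✓ → 142
order_id=702: ✓ → 238
order_id=703: ✓ → 303
order_id=704: ✓ → 377
order_id=705: ✓ → 67
order_id=706: ✓ → 318
order_id=707: ✓ → 247
order_id=708: ✓ → 452
order_id=709: ✓ → 495
order_id=710: ✓ → 155
priority_sum = 25 + 142 + 238 + 303 + 377 + 67 + 318 + 247 + 452 + 495 + 155 = 2819

2819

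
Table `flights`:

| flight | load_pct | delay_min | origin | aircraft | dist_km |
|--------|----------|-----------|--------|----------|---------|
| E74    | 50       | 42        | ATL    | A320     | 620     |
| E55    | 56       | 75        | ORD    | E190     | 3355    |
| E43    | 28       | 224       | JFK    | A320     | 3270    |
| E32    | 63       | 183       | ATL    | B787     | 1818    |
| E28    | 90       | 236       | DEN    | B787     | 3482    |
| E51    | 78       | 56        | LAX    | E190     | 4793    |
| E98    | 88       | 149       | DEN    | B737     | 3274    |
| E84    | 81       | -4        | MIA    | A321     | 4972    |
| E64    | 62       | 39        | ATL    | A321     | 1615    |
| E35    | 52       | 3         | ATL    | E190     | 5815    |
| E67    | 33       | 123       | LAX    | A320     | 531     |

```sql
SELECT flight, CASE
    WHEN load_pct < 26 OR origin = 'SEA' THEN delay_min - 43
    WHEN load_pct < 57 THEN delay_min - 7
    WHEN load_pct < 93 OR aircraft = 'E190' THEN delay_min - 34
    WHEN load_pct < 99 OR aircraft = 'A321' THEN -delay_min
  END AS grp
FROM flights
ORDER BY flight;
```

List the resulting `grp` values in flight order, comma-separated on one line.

flight=E28: load_pct < 93 OR aircraft = 'E190' → 202
flight=E32: load_pct < 93 OR aircraft = 'E190' → 149
flight=E35: load_pct < 57 → -4
flight=E43: load_pct < 57 → 217
flight=E51: load_pct < 93 OR aircraft = 'E190' → 22
flight=E55: load_pct < 57 → 68
flight=E64: load_pct < 93 OR aircraft = 'E190' → 5
flight=E67: load_pct < 57 → 116
flight=E74: load_pct < 57 → 35
flight=E84: load_pct < 93 OR aircraft = 'E190' → -38
flight=E98: load_pct < 93 OR aircraft = 'E190' → 115

202, 149, -4, 217, 22, 68, 5, 116, 35, -38, 115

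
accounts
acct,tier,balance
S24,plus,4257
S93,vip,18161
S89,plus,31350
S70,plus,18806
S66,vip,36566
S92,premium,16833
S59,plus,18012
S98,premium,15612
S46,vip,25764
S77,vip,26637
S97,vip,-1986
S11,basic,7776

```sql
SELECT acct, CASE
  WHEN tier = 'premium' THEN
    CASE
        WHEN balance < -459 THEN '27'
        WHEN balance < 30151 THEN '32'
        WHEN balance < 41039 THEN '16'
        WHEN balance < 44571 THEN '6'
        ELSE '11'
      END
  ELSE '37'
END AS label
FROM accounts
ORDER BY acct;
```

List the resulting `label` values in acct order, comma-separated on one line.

37, 37, 37, 37, 37, 37, 37, 37, 32, 37, 37, 32

acct=S11: tier='basic' → outer ELSE → 37
acct=S24: tier='plus' → outer ELSE → 37
acct=S46: tier='vip' → outer ELSE → 37
acct=S59: tier='plus' → outer ELSE → 37
acct=S66: tier='vip' → outer ELSE → 37
acct=S70: tier='plus' → outer ELSE → 37
acct=S77: tier='vip' → outer ELSE → 37
acct=S89: tier='plus' → outer ELSE → 37
acct=S92: tier='premium' → inner[balance < 30151] → 32
acct=S93: tier='vip' → outer ELSE → 37
acct=S97: tier='vip' → outer ELSE → 37
acct=S98: tier='premium' → inner[balance < 30151] → 32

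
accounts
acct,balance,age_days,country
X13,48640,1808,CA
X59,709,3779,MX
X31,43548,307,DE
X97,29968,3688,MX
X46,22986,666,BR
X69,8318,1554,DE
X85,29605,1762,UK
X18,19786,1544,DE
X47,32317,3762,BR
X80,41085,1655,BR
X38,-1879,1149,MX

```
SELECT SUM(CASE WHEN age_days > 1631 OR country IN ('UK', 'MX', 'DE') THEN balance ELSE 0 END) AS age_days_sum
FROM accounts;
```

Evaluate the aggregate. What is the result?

acct=X13: ✓ → 48640
acct=X59: ✓ → 709
acct=X31: ✓ → 43548
acct=X97: ✓ → 29968
acct=X46: ✗
acct=X69: ✓ → 8318
acct=X85: ✓ → 29605
acct=X18: ✓ → 19786
acct=X47: ✓ → 32317
acct=X80: ✓ → 41085
acct=X38: ✓ → -1879
age_days_sum = 48640 + 709 + 43548 + 29968 + 8318 + 29605 + 19786 + 32317 + 41085 + -1879 = 252097

252097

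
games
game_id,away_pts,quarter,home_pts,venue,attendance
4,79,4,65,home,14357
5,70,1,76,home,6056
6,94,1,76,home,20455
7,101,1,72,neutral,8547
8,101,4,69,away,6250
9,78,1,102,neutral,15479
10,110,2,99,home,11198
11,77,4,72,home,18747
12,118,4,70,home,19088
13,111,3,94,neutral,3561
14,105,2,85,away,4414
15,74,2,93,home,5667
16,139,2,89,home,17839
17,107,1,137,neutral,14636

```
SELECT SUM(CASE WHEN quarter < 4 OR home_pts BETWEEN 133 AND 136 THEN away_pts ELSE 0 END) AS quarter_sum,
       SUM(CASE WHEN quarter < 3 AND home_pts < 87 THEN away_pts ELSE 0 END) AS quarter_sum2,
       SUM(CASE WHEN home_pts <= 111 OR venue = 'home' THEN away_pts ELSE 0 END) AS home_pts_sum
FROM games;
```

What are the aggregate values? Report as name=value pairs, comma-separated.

quarter_sum=989, quarter_sum2=370, home_pts_sum=1257

[quarter_sum: quarter < 4 OR home_pts BETWEEN 133 AND 136]
game_id=4: ✗
game_id=5: ✓ → 70
game_id=6: ✓ → 94
game_id=7: ✓ → 101
game_id=8: ✗
game_id=9: ✓ → 78
game_id=10: ✓ → 110
game_id=11: ✗
game_id=12: ✗
game_id=13: ✓ → 111
game_id=14: ✓ → 105
game_id=15: ✓ → 74
game_id=16: ✓ → 139
game_id=17: ✓ → 107
quarter_sum = 70 + 94 + 101 + 78 + 110 + 111 + 105 + 74 + 139 + 107 = 989
—
[quarter_sum2: quarter < 3 AND home_pts < 87]
game_id=4: ✗
game_id=5: ✓ → 70
game_id=6: ✓ → 94
game_id=7: ✓ → 101
game_id=8: ✗
game_id=9: ✗
game_id=10: ✗
game_id=11: ✗
game_id=12: ✗
game_id=13: ✗
game_id=14: ✓ → 105
game_id=15: ✗
game_id=16: ✗
game_id=17: ✗
quarter_sum2 = 70 + 94 + 101 + 105 = 370
—
[home_pts_sum: home_pts <= 111 OR venue = 'home']
game_id=4: ✓ → 79
game_id=5: ✓ → 70
game_id=6: ✓ → 94
game_id=7: ✓ → 101
game_id=8: ✓ → 101
game_id=9: ✓ → 78
game_id=10: ✓ → 110
game_id=11: ✓ → 77
game_id=12: ✓ → 118
game_id=13: ✓ → 111
game_id=14: ✓ → 105
game_id=15: ✓ → 74
game_id=16: ✓ → 139
game_id=17: ✗
home_pts_sum = 79 + 70 + 94 + 101 + 101 + 78 + 110 + 77 + 118 + 111 + 105 + 74 + 139 = 1257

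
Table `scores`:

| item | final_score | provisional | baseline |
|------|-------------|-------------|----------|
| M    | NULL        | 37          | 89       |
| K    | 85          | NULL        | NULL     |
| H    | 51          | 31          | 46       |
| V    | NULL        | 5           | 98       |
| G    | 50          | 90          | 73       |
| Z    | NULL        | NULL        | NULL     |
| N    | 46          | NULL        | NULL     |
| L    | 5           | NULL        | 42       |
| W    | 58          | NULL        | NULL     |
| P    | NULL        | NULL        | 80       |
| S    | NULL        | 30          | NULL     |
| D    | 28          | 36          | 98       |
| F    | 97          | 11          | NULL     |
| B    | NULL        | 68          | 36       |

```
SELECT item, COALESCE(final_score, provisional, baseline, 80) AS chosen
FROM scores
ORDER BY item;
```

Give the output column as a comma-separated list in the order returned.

68, 28, 97, 50, 51, 85, 5, 37, 46, 80, 30, 5, 58, 80

item=B: final_score=NULL, provisional=68 → 68
item=D: final_score=28 → 28
item=F: final_score=97 → 97
item=G: final_score=50 → 50
item=H: final_score=51 → 51
item=K: final_score=85 → 85
item=L: final_score=5 → 5
item=M: final_score=NULL, provisional=37 → 37
item=N: final_score=46 → 46
item=P: final_score=NULL, provisional=NULL, baseline=80 → 80
item=S: final_score=NULL, provisional=30 → 30
item=V: final_score=NULL, provisional=5 → 5
item=W: final_score=58 → 58
item=Z: final_score=NULL, provisional=NULL, baseline=NULL, → literal 80 → 80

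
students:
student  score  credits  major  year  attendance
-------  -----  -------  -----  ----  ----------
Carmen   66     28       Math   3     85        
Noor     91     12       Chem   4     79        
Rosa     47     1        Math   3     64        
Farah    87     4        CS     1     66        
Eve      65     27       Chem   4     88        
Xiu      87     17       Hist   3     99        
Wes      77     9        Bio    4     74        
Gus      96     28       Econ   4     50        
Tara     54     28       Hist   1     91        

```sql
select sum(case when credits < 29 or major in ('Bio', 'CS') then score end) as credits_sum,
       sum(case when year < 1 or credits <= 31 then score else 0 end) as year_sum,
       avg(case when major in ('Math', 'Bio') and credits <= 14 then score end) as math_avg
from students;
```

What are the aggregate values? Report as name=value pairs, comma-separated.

credits_sum=670, year_sum=670, math_avg=62

[credits_sum: credits < 29 or major in ('Bio', 'CS')]
student=Carmen: ✓ → 66
student=Noor: ✓ → 91
student=Rosa: ✓ → 47
student=Farah: ✓ → 87
student=Eve: ✓ → 65
student=Xiu: ✓ → 87
student=Wes: ✓ → 77
student=Gus: ✓ → 96
student=Tara: ✓ → 54
credits_sum = 66 + 91 + 47 + 87 + 65 + 87 + 77 + 96 + 54 = 670
—
[year_sum: year < 1 or credits <= 31]
student=Carmen: ✓ → 66
student=Noor: ✓ → 91
student=Rosa: ✓ → 47
student=Farah: ✓ → 87
student=Eve: ✓ → 65
student=Xiu: ✓ → 87
student=Wes: ✓ → 77
student=Gus: ✓ → 96
student=Tara: ✓ → 54
year_sum = 66 + 91 + 47 + 87 + 65 + 87 + 77 + 96 + 54 = 670
—
[math_avg: major in ('Math', 'Bio') and credits <= 14]
student=Carmen: ✗
student=Noor: ✗
student=Rosa: ✓ → 47
student=Farah: ✗
student=Eve: ✗
student=Xiu: ✗
student=Wes: ✓ → 77
student=Gus: ✗
student=Tara: ✗
math_avg = (47 + 77) / 2 = 62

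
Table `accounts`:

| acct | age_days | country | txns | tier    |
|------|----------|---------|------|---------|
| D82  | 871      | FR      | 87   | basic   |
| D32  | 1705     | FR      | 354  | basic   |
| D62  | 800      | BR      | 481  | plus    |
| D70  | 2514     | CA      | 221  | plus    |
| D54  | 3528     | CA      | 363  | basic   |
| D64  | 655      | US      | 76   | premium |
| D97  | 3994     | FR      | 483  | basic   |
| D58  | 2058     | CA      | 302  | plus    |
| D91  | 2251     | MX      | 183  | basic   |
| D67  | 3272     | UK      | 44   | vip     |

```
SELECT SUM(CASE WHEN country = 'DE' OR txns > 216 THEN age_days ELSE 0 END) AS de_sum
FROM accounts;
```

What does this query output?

acct=D82: ✗
acct=D32: ✓ → 1705
acct=D62: ✓ → 800
acct=D70: ✓ → 2514
acct=D54: ✓ → 3528
acct=D64: ✗
acct=D97: ✓ → 3994
acct=D58: ✓ → 2058
acct=D91: ✗
acct=D67: ✗
de_sum = 1705 + 800 + 2514 + 3528 + 3994 + 2058 = 14599

14599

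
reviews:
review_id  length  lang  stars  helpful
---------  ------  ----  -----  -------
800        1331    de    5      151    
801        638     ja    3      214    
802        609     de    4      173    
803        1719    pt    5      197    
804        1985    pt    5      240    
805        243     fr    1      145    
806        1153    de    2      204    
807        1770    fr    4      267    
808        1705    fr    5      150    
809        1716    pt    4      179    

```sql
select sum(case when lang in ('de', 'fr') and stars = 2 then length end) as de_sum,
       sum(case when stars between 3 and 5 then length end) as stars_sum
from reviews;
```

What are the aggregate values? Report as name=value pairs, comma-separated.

de_sum=1153, stars_sum=11473

[de_sum: lang in ('de', 'fr') and stars = 2]
review_id=800: ✗
review_id=801: ✗
review_id=802: ✗
review_id=803: ✗
review_id=804: ✗
review_id=805: ✗
review_id=806: ✓ → 1153
review_id=807: ✗
review_id=808: ✗
review_id=809: ✗
de_sum = 1153
—
[stars_sum: stars between 3 and 5]
review_id=800: ✓ → 1331
review_id=801: ✓ → 638
review_id=802: ✓ → 609
review_id=803: ✓ → 1719
review_id=804: ✓ → 1985
review_id=805: ✗
review_id=806: ✗
review_id=807: ✓ → 1770
review_id=808: ✓ → 1705
review_id=809: ✓ → 1716
stars_sum = 1331 + 638 + 609 + 1719 + 1985 + 1770 + 1705 + 1716 = 11473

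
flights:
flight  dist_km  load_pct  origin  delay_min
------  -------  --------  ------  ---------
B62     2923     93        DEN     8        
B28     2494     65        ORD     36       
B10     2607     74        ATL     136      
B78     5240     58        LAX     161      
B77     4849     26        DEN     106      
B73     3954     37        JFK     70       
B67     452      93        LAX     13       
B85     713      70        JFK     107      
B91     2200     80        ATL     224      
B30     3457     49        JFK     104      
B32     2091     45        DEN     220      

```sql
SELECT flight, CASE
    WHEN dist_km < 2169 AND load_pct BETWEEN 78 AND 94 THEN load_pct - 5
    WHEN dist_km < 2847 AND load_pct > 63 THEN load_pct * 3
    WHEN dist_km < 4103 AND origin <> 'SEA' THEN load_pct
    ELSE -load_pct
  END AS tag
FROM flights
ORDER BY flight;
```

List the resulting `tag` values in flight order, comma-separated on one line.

222, 195, 49, 45, 93, 88, 37, -26, -58, 210, 240

flight=B10: dist_km < 2847 AND load_pct > 63 → 222
flight=B28: dist_km < 2847 AND load_pct > 63 → 195
flight=B30: dist_km < 4103 AND origin <> 'SEA' → 49
flight=B32: dist_km < 4103 AND origin <> 'SEA' → 45
flight=B62: dist_km < 4103 AND origin <> 'SEA' → 93
flight=B67: dist_km < 2169 AND load_pct BETWEEN 78 AND 94 → 88
flight=B73: dist_km < 4103 AND origin <> 'SEA' → 37
flight=B77: ELSE → -26
flight=B78: ELSE → -58
flight=B85: dist_km < 2847 AND load_pct > 63 → 210
flight=B91: dist_km < 2847 AND load_pct > 63 → 240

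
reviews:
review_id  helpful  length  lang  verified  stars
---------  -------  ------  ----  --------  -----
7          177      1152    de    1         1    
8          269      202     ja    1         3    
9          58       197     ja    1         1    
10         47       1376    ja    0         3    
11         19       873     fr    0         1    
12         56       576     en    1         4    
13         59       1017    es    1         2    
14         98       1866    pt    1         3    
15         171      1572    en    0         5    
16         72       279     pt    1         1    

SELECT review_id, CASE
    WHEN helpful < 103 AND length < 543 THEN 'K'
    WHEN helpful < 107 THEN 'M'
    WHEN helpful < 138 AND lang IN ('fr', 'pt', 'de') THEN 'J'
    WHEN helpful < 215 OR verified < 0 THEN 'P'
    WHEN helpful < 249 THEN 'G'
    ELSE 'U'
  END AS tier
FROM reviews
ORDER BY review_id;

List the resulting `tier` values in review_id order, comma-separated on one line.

P, U, K, M, M, M, M, M, P, K

review_id=7: helpful < 215 OR verified < 0 → P
review_id=8: ELSE → U
review_id=9: helpful < 103 AND length < 543 → K
review_id=10: helpful < 107 → M
review_id=11: helpful < 107 → M
review_id=12: helpful < 107 → M
review_id=13: helpful < 107 → M
review_id=14: helpful < 107 → M
review_id=15: helpful < 215 OR verified < 0 → P
review_id=16: helpful < 103 AND length < 543 → K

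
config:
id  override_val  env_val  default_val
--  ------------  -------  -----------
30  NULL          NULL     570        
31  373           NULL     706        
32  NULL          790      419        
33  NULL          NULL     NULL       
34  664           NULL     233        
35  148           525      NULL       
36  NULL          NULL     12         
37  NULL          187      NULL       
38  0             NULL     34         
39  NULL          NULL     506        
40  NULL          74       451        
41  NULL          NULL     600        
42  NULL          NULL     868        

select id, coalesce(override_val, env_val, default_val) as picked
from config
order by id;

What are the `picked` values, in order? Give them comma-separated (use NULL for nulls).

570, 373, 790, NULL, 664, 148, 12, 187, 0, 506, 74, 600, 868

id=30: override_val=NULL, env_val=NULL, default_val=570 → 570
id=31: override_val=373 → 373
id=32: override_val=NULL, env_val=790 → 790
id=33: override_val=NULL, env_val=NULL, default_val=NULL (all NULL) → NULL
id=34: override_val=664 → 664
id=35: override_val=148 → 148
id=36: override_val=NULL, env_val=NULL, default_val=12 → 12
id=37: override_val=NULL, env_val=187 → 187
id=38: override_val=0 → 0
id=39: override_val=NULL, env_val=NULL, default_val=506 → 506
id=40: override_val=NULL, env_val=74 → 74
id=41: override_val=NULL, env_val=NULL, default_val=600 → 600
id=42: override_val=NULL, env_val=NULL, default_val=868 → 868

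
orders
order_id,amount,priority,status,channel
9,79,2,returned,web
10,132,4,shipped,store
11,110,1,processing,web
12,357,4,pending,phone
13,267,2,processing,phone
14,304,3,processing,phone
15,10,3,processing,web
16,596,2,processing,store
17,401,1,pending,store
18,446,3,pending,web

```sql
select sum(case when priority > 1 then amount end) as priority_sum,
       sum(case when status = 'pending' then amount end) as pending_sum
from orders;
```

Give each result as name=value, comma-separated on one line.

[priority_sum: priority > 1]
order_id=9: ✓ → 79
order_id=10: ✓ → 132
order_id=11: ✗
order_id=12: ✓ → 357
order_id=13: ✓ → 267
order_id=14: ✓ → 304
order_id=15: ✓ → 10
order_id=16: ✓ → 596
order_id=17: ✗
order_id=18: ✓ → 446
priority_sum = 79 + 132 + 357 + 267 + 304 + 10 + 596 + 446 = 2191
—
[pending_sum: status = 'pending']
order_id=9: ✗
order_id=10: ✗
order_id=11: ✗
order_id=12: ✓ → 357
order_id=13: ✗
order_id=14: ✗
order_id=15: ✗
order_id=16: ✗
order_id=17: ✓ → 401
order_id=18: ✓ → 446
pending_sum = 357 + 401 + 446 = 1204

priority_sum=2191, pending_sum=1204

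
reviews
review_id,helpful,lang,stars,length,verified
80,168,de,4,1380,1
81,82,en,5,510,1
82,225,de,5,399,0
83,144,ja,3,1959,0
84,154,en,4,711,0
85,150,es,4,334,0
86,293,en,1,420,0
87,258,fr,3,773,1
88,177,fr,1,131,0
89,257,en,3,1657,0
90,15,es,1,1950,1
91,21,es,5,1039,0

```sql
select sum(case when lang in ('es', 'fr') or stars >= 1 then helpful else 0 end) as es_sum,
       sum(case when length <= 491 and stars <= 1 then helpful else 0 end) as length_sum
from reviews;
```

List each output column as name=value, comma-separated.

es_sum=1944, length_sum=470

[es_sum: lang in ('es', 'fr') or stars >= 1]
review_id=80: ✓ → 168
review_id=81: ✓ → 82
review_id=82: ✓ → 225
review_id=83: ✓ → 144
review_id=84: ✓ → 154
review_id=85: ✓ → 150
review_id=86: ✓ → 293
review_id=87: ✓ → 258
review_id=88: ✓ → 177
review_id=89: ✓ → 257
review_id=90: ✓ → 15
review_id=91: ✓ → 21
es_sum = 168 + 82 + 225 + 144 + 154 + 150 + 293 + 258 + 177 + 257 + 15 + 21 = 1944
—
[length_sum: length <= 491 and stars <= 1]
review_id=80: ✗
review_id=81: ✗
review_id=82: ✗
review_id=83: ✗
review_id=84: ✗
review_id=85: ✗
review_id=86: ✓ → 293
review_id=87: ✗
review_id=88: ✓ → 177
review_id=89: ✗
review_id=90: ✗
review_id=91: ✗
length_sum = 293 + 177 = 470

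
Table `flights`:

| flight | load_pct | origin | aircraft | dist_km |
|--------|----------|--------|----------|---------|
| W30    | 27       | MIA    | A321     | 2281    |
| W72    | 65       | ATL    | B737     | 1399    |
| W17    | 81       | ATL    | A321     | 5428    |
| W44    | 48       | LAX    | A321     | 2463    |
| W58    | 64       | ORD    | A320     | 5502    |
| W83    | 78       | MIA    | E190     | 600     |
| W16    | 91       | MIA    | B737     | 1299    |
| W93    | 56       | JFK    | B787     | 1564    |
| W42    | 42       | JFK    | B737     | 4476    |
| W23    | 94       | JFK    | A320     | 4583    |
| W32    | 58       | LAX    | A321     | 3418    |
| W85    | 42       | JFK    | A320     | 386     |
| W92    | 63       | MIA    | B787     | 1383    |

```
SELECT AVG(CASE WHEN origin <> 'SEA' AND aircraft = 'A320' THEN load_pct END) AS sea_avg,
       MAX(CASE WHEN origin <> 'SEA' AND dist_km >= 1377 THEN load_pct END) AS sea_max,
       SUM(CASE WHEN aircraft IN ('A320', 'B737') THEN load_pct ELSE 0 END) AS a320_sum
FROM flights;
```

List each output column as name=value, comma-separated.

sea_avg=66.6666666667, sea_max=94, a320_sum=398

[sea_avg: origin <> 'SEA' AND aircraft = 'A320']
flight=W30: ✗
flight=W72: ✗
flight=W17: ✗
flight=W44: ✗
flight=W58: ✓ → 64
flight=W83: ✗
flight=W16: ✗
flight=W93: ✗
flight=W42: ✗
flight=W23: ✓ → 94
flight=W32: ✗
flight=W85: ✓ → 42
flight=W92: ✗
sea_avg = (64 + 94 + 42) / 3 = 66.6666666667
—
[sea_max: origin <> 'SEA' AND dist_km >= 1377]
flight=W30: ✓ → 27
flight=W72: ✓ → 65
flight=W17: ✓ → 81
flight=W44: ✓ → 48
flight=W58: ✓ → 64
flight=W83: ✗
flight=W16: ✗
flight=W93: ✓ → 56
flight=W42: ✓ → 42
flight=W23: ✓ → 94
flight=W32: ✓ → 58
flight=W85: ✗
flight=W92: ✓ → 63
sea_max = MAX(27, 65, 81, 48, 64, 56, 42, 94, 58, 63) = 94
—
[a320_sum: aircraft IN ('A320', 'B737')]
flight=W30: ✗
flight=W72: ✓ → 65
flight=W17: ✗
flight=W44: ✗
flight=W58: ✓ → 64
flight=W83: ✗
flight=W16: ✓ → 91
flight=W93: ✗
flight=W42: ✓ → 42
flight=W23: ✓ → 94
flight=W32: ✗
flight=W85: ✓ → 42
flight=W92: ✗
a320_sum = 65 + 64 + 91 + 42 + 94 + 42 = 398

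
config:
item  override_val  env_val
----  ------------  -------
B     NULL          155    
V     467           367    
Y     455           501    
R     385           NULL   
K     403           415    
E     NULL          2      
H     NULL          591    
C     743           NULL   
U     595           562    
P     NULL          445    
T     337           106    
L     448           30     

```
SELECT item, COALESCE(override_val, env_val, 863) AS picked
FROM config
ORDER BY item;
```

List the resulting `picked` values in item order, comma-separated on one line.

155, 743, 2, 591, 403, 448, 445, 385, 337, 595, 467, 455

item=B: override_val=NULL, env_val=155 → 155
item=C: override_val=743 → 743
item=E: override_val=NULL, env_val=2 → 2
item=H: override_val=NULL, env_val=591 → 591
item=K: override_val=403 → 403
item=L: override_val=448 → 448
item=P: override_val=NULL, env_val=445 → 445
item=R: override_val=385 → 385
item=T: override_val=337 → 337
item=U: override_val=595 → 595
item=V: override_val=467 → 467
item=Y: override_val=455 → 455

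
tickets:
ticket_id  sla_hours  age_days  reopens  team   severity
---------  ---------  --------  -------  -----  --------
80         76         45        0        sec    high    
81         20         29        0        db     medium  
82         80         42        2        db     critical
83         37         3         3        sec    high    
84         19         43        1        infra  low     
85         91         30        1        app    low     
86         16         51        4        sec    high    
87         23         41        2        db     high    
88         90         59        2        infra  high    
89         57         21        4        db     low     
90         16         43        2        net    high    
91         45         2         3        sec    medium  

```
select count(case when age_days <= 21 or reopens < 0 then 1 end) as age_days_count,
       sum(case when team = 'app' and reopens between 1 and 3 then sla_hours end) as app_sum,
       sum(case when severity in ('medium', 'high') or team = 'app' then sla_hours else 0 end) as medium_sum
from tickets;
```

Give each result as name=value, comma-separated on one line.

[age_days_count: age_days <= 21 or reopens < 0]
ticket_id=80: ✗
ticket_id=81: ✗
ticket_id=82: ✗
ticket_id=83: ✓ → 1
ticket_id=84: ✗
ticket_id=85: ✗
ticket_id=86: ✗
ticket_id=87: ✗
ticket_id=88: ✗
ticket_id=89: ✓ → 1
ticket_id=90: ✗
ticket_id=91: ✓ → 1
age_days_count = COUNT(1, 1, 1) = 3
—
[app_sum: team = 'app' and reopens between 1 and 3]
ticket_id=80: ✗
ticket_id=81: ✗
ticket_id=82: ✗
ticket_id=83: ✗
ticket_id=84: ✗
ticket_id=85: ✓ → 91
ticket_id=86: ✗
ticket_id=87: ✗
ticket_id=88: ✗
ticket_id=89: ✗
ticket_id=90: ✗
ticket_id=91: ✗
app_sum = 91
—
[medium_sum: severity in ('medium', 'high') or team = 'app']
ticket_id=80: ✓ → 76
ticket_id=81: ✓ → 20
ticket_id=82: ✗
ticket_id=83: ✓ → 37
ticket_id=84: ✗
ticket_id=85: ✓ → 91
ticket_id=86: ✓ → 16
ticket_id=87: ✓ → 23
ticket_id=88: ✓ → 90
ticket_id=89: ✗
ticket_id=90: ✓ → 16
ticket_id=91: ✓ → 45
medium_sum = 76 + 20 + 37 + 91 + 16 + 23 + 90 + 16 + 45 = 414

age_days_count=3, app_sum=91, medium_sum=414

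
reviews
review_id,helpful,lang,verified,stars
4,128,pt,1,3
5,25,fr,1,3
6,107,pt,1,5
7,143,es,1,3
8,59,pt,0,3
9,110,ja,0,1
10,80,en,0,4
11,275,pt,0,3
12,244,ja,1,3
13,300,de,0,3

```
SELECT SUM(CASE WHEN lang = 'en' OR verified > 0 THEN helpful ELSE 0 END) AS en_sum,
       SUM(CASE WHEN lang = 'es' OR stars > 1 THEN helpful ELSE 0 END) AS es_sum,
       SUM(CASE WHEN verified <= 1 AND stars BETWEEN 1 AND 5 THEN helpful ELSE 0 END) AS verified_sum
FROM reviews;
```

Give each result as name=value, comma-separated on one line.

en_sum=727, es_sum=1361, verified_sum=1471

[en_sum: lang = 'en' OR verified > 0]
review_id=4: ✓ → 128
review_id=5: ✓ → 25
review_id=6: ✓ → 107
review_id=7: ✓ → 143
review_id=8: ✗
review_id=9: ✗
review_id=10: ✓ → 80
review_id=11: ✗
review_id=12: ✓ → 244
review_id=13: ✗
en_sum = 128 + 25 + 107 + 143 + 80 + 244 = 727
—
[es_sum: lang = 'es' OR stars > 1]
review_id=4: ✓ → 128
review_id=5: ✓ → 25
review_id=6: ✓ → 107
review_id=7: ✓ → 143
review_id=8: ✓ → 59
review_id=9: ✗
review_id=10: ✓ → 80
review_id=11: ✓ → 275
review_id=12: ✓ → 244
review_id=13: ✓ → 300
es_sum = 128 + 25 + 107 + 143 + 59 + 80 + 275 + 244 + 300 = 1361
—
[verified_sum: verified <= 1 AND stars BETWEEN 1 AND 5]
review_id=4: ✓ → 128
review_id=5: ✓ → 25
review_id=6: ✓ → 107
review_id=7: ✓ → 143
review_id=8: ✓ → 59
review_id=9: ✓ → 110
review_id=10: ✓ → 80
review_id=11: ✓ → 275
review_id=12: ✓ → 244
review_id=13: ✓ → 300
verified_sum = 128 + 25 + 107 + 143 + 59 + 110 + 80 + 275 + 244 + 300 = 1471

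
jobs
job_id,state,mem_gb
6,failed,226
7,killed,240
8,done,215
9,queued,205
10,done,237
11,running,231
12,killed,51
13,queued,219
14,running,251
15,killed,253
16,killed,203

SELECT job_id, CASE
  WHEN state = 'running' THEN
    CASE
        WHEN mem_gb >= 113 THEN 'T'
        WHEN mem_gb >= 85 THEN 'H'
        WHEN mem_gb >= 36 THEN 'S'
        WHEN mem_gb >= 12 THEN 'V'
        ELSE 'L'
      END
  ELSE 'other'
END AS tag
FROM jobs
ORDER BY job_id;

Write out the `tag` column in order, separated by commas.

other, other, other, other, other, T, other, other, T, other, other

job_id=6: state='failed' → outer ELSE → other
job_id=7: state='killed' → outer ELSE → other
job_id=8: state='done' → outer ELSE → other
job_id=9: state='queued' → outer ELSE → other
job_id=10: state='done' → outer ELSE → other
job_id=11: state='running' → inner[mem_gb >= 113] → T
job_id=12: state='killed' → outer ELSE → other
job_id=13: state='queued' → outer ELSE → other
job_id=14: state='running' → inner[mem_gb >= 113] → T
job_id=15: state='killed' → outer ELSE → other
job_id=16: state='killed' → outer ELSE → other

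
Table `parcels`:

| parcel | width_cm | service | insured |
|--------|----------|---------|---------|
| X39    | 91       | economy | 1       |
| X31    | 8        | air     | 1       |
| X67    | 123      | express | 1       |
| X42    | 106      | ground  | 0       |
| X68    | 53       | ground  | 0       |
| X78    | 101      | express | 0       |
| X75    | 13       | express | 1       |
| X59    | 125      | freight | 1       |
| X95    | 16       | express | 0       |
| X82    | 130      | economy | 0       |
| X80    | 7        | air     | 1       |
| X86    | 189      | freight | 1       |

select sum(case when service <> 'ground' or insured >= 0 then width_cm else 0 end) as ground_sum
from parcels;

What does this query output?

parcel=X39: ✓ → 91
parcel=X31: ✓ → 8
parcel=X67: ✓ → 123
parcel=X42: ✓ → 106
parcel=X68: ✓ → 53
parcel=X78: ✓ → 101
parcel=X75: ✓ → 13
parcel=X59: ✓ → 125
parcel=X95: ✓ → 16
parcel=X82: ✓ → 130
parcel=X80: ✓ → 7
parcel=X86: ✓ → 189
ground_sum = 91 + 8 + 123 + 106 + 53 + 101 + 13 + 125 + 16 + 130 + 7 + 189 = 962

962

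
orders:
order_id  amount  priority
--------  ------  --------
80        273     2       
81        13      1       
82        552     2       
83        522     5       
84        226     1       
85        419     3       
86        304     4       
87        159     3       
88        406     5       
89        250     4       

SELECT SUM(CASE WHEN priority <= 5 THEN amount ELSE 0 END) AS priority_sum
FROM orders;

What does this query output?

order_id=80: ✓ → 273
order_id=81: ✓ → 13
order_id=82: ✓ → 552
order_id=83: ✓ → 522
order_id=84: ✓ → 226
order_id=85: ✓ → 419
order_id=86: ✓ → 304
order_id=87: ✓ → 159
order_id=88: ✓ → 406
order_id=89: ✓ → 250
priority_sum = 273 + 13 + 552 + 522 + 226 + 419 + 304 + 159 + 406 + 250 = 3124

3124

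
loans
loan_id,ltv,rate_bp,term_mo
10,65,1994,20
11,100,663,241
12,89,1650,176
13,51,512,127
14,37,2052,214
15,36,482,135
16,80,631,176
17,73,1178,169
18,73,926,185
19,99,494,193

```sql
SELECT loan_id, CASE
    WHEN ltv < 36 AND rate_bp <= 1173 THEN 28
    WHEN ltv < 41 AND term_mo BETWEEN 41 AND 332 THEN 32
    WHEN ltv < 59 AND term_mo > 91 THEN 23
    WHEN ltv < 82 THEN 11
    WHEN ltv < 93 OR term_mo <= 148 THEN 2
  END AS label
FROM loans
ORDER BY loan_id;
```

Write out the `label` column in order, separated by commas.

loan_id=10: ltv < 82 → 11
loan_id=11: (no match → NULL) → NULL
loan_id=12: ltv < 93 OR term_mo <= 148 → 2
loan_id=13: ltv < 59 AND term_mo > 91 → 23
loan_id=14: ltv < 41 AND term_mo BETWEEN 41 AND 332 → 32
loan_id=15: ltv < 41 AND term_mo BETWEEN 41 AND 332 → 32
loan_id=16: ltv < 82 → 11
loan_id=17: ltv < 82 → 11
loan_id=18: ltv < 82 → 11
loan_id=19: (no match → NULL) → NULL

11, NULL, 2, 23, 32, 32, 11, 11, 11, NULL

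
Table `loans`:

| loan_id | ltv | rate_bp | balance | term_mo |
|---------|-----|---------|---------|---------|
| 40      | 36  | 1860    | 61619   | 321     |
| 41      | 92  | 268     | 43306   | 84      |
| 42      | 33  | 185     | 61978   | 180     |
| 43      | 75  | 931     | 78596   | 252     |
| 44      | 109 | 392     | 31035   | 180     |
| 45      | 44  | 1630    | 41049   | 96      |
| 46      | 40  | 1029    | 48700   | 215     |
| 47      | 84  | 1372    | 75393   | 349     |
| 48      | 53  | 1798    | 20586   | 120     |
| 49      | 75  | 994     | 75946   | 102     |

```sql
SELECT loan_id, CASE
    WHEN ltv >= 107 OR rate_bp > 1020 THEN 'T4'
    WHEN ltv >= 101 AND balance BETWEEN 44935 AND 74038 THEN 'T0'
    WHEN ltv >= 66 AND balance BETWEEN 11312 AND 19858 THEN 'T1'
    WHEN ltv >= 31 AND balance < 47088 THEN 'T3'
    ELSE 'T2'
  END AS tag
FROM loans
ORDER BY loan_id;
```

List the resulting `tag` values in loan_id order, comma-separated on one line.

T4, T3, T2, T2, T4, T4, T4, T4, T4, T2

loan_id=40: ltv >= 107 OR rate_bp > 1020 → T4
loan_id=41: ltv >= 31 AND balance < 47088 → T3
loan_id=42: ELSE → T2
loan_id=43: ELSE → T2
loan_id=44: ltv >= 107 OR rate_bp > 1020 → T4
loan_id=45: ltv >= 107 OR rate_bp > 1020 → T4
loan_id=46: ltv >= 107 OR rate_bp > 1020 → T4
loan_id=47: ltv >= 107 OR rate_bp > 1020 → T4
loan_id=48: ltv >= 107 OR rate_bp > 1020 → T4
loan_id=49: ELSE → T2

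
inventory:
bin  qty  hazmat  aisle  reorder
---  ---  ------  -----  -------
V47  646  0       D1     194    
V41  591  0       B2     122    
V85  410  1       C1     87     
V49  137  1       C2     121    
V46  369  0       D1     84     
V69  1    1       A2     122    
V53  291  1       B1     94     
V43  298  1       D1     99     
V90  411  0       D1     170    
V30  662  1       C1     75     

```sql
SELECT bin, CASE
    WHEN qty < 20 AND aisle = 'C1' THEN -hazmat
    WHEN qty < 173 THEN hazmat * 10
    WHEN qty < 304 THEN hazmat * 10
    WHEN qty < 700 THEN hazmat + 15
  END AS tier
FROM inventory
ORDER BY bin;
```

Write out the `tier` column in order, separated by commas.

bin=V30: qty < 700 → 16
bin=V41: qty < 700 → 15
bin=V43: qty < 304 → 10
bin=V46: qty < 700 → 15
bin=V47: qty < 700 → 15
bin=V49: qty < 173 → 10
bin=V53: qty < 304 → 10
bin=V69: qty < 173 → 10
bin=V85: qty < 700 → 16
bin=V90: qty < 700 → 15

16, 15, 10, 15, 15, 10, 10, 10, 16, 15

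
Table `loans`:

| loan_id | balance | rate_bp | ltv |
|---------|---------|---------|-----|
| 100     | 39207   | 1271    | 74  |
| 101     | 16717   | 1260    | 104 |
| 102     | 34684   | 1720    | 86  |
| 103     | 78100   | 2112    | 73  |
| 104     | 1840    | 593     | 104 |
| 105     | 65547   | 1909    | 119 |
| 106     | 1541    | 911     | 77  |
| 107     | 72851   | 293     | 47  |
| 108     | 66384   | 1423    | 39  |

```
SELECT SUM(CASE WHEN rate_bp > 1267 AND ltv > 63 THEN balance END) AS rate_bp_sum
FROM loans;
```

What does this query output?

loan_id=100: ✓ → 39207
loan_id=101: ✗
loan_id=102: ✓ → 34684
loan_id=103: ✓ → 78100
loan_id=104: ✗
loan_id=105: ✓ → 65547
loan_id=106: ✗
loan_id=107: ✗
loan_id=108: ✗
rate_bp_sum = 39207 + 34684 + 78100 + 65547 = 217538

217538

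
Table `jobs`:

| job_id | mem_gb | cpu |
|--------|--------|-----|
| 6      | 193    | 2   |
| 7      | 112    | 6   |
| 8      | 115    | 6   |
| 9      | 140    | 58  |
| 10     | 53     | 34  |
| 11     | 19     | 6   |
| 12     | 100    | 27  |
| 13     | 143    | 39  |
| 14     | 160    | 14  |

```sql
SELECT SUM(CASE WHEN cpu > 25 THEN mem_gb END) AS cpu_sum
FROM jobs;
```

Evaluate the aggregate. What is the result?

job_id=6: ✗
job_id=7: ✗
job_id=8: ✗
job_id=9: ✓ → 140
job_id=10: ✓ → 53
job_id=11: ✗
job_id=12: ✓ → 100
job_id=13: ✓ → 143
job_id=14: ✗
cpu_sum = 140 + 53 + 100 + 143 = 436

436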